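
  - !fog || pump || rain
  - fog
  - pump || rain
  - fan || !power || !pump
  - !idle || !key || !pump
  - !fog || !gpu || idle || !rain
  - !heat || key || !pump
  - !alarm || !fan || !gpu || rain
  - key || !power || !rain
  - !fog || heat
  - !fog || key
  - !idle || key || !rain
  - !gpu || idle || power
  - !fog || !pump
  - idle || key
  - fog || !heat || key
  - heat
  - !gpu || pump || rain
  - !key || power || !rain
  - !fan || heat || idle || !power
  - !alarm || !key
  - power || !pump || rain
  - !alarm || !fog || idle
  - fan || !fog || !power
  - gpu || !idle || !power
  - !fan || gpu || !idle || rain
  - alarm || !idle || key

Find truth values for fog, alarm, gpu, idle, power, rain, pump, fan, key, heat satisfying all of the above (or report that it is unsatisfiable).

fog: True, alarm: False, gpu: False, idle: False, power: True, rain: True, pump: False, fan: True, key: True, heat: True

Unit clause (fog) forces fog = True.
In (!fog || heat) only heat is left, so heat = True.
In (!fog || key) only key is left, so key = True.
In (!fog || !pump) only !pump is left, so pump = False.
In (!alarm || !key) only !alarm is left, so alarm = False.
In (!fog || pump || rain) only rain is left, so rain = True.
In (!key || power || !rain) only power is left, so power = True.
In (fan || !fog || !power) only fan is left, so fan = True.
Set gpu = False.
  then (gpu || !idle || !power) forces idle = False.
All clauses satisfied.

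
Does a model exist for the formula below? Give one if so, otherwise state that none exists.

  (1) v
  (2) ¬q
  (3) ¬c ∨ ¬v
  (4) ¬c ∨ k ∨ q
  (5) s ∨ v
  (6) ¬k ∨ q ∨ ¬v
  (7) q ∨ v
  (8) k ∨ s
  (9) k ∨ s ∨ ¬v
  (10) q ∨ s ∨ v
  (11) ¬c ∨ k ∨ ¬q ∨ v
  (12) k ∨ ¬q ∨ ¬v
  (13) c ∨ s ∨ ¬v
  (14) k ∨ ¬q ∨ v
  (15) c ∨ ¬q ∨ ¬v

q = False, k = False, v = True, s = True, c = False

Unit clause (v) forces v = True.
Unit clause (¬q) forces q = False.
In (¬c ∨ ¬v) only ¬c is left, so c = False.
In (¬k ∨ q ∨ ¬v) only ¬k is left, so k = False.
In (k ∨ s) only s is left, so s = True.
All clauses satisfied.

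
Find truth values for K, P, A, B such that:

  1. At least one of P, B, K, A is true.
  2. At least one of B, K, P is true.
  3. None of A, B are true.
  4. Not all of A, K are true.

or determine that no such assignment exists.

K = False; P = True; A = False; B = False

  (1) {P, B, K, A}: 1 true — at least one ✓
  (2) {B, K, P}: 1 true — at least one ✓
  (3) {A, B}: 0 true — none ✓
  (4) {A, K}: 0/2 true — not all ✓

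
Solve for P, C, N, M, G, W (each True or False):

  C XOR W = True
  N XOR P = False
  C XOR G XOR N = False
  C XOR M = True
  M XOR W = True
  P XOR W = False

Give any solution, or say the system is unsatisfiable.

Adding constraints 1, 4, 5 mod 2: every variable appears an even number of times on the left, so the left side is 0.
But the right sides sum to 1 (mod 2). 0 ≠ 1 — the system is inconsistent.

No satisfying assignment exists.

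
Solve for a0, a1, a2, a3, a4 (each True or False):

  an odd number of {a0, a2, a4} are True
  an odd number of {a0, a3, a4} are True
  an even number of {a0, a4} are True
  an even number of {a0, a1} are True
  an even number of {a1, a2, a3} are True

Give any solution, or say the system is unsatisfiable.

a0: False; a1: False; a2: True; a3: True; a4: False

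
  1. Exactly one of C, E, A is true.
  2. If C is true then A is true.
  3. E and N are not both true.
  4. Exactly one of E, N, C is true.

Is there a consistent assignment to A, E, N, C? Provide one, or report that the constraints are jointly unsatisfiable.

A=T; E=F; N=T; C=F

  (1) {C, E, A}: 1 true — exactly one ✓
  (2) C=F ⇒ A: vacuous ✓
  (3) E=F, N=T — not both ✓
  (4) {E, N, C}: 1 true — exactly one ✓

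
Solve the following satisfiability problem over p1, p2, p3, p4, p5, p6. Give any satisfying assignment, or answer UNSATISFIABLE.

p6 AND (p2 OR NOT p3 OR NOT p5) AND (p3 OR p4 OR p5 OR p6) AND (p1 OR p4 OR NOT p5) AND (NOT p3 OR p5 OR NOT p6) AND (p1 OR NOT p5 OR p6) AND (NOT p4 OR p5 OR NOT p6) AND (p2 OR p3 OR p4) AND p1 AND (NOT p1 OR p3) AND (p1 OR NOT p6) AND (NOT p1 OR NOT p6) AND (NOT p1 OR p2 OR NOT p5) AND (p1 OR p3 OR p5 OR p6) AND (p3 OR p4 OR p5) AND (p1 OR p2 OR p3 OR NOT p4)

Unsatisfiable

Case p1 = True:
  (p6) forces p6 = True.
  Clause (NOT p1 OR NOT p6) is falsified — contradiction.
Case p1 = False:
  Clause (p1) is falsified — contradiction.
Both cases fail, so the formula is unsatisfiable.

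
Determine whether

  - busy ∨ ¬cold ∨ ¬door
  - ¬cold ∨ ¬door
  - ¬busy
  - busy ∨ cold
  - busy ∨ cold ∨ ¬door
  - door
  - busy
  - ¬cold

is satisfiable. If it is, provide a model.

Case busy = True:
  Clause (¬busy) is falsified — contradiction.
Case busy = False:
  Clause (busy) is falsified — contradiction.
Both cases fail, so the formula is unsatisfiable.

No satisfying assignment exists.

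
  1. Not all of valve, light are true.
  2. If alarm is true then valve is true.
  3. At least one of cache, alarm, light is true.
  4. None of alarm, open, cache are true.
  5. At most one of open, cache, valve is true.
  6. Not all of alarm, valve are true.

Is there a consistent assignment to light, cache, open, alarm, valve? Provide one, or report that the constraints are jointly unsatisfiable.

light = True, cache = False, open = False, alarm = False, valve = False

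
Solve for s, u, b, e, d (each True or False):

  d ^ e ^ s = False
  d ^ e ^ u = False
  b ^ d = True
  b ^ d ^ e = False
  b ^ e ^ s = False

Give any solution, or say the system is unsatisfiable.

Adding constraints 1, 3, 5 mod 2: every variable appears an even number of times on the left, so the left side is 0.
But the right sides sum to 1 (mod 2). 0 ≠ 1 — the system is inconsistent.

The formula is unsatisfiable.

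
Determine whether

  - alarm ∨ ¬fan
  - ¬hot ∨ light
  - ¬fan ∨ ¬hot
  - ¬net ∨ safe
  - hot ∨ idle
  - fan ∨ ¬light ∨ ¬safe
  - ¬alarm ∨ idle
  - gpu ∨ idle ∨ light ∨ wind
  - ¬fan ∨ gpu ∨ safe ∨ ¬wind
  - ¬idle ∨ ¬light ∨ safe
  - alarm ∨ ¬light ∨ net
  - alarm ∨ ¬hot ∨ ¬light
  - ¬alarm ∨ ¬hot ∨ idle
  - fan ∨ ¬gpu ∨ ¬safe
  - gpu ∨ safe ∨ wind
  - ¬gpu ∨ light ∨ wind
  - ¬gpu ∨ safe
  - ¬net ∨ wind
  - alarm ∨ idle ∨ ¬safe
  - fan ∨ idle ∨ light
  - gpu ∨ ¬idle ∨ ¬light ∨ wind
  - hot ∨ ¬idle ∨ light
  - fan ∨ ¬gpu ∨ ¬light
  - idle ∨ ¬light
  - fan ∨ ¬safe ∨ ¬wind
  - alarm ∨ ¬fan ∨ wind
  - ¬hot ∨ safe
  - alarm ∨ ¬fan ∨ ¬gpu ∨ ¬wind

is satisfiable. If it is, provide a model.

gpu = True; safe = True; fan = True; idle = True; wind = False; net = False; light = True; alarm = True; hot = False

Set gpu = True.
  then (¬gpu ∨ safe) forces safe = True.
  then (fan ∨ ¬gpu ∨ ¬safe) forces fan = True.
  then (alarm ∨ ¬fan) forces alarm = True.
  then (¬fan ∨ ¬hot) forces hot = False.
  then (hot ∨ idle) forces idle = True.
  then (hot ∨ ¬idle ∨ light) forces light = True.
Set wind = False.
  then (¬net ∨ wind) forces net = False.
All clauses satisfied.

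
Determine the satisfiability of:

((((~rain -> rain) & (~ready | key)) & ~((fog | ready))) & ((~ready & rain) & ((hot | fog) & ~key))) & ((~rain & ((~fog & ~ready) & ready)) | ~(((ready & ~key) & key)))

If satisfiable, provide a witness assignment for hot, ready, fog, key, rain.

hot: True, ready: False, fog: False, key: False, rain: True

  (((~rain -> rain) & (~ready | key)) & ~((fog | ready))) & ((~ready & rain) & ((hot | fog) & ~key)) = True
    ((~rain -> rain) & (~ready | key)) & ~((fog | ready)) = True
      (~rain -> rain) & (~ready | key) = True
        ~rain -> rain = True
          ~rain = False
        ~ready | key = True
          ~ready = True
      ~((fog | ready)) = True
        fog | ready = False
    (~ready & rain) & ((hot | fog) & ~key) = True
      ~ready & rain = True
        ~ready = True
      (hot | fog) & ~key = True
        hot | fog = True
        ~key = True
  (~rain & ((~fog & ~ready) & ready)) | ~(((ready & ~key) & key)) = True
    ~rain & ((~fog & ~ready) & ready) = False
      ~rain = False
      (~fog & ~ready) & ready = False
        ~fog & ~ready = True
          ~fog = True
          ~ready = True
    ~(((ready & ~key) & key)) = True
      (ready & ~key) & key = False
        ready & ~key = False
          ~key = True
Both conjuncts True, so the formula holds.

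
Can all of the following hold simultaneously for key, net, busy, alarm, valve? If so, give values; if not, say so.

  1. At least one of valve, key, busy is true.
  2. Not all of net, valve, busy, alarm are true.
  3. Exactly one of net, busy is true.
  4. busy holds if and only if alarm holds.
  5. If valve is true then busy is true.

key = True, net = False, busy = True, alarm = True, valve = False

  (1) {valve, key, busy}: 2 true — at least one ✓
  (2) {net, valve, busy, alarm}: 2/4 true — not all ✓
  (3) {net, busy}: 1 true — exactly one ✓
  (4) busy=T, alarm=T — same ✓
  (5) valve=F ⇒ busy: vacuous ✓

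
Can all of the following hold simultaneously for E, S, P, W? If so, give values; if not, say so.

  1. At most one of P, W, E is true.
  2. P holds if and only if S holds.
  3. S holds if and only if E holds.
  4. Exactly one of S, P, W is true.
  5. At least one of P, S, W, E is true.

E=F; S=F; P=F; W=T

  (1) {P, W, E}: 1 true — at most one ✓
  (2) P=F, S=F — same ✓
  (3) S=F, E=F — same ✓
  (4) {S, P, W}: 1 true — exactly one ✓
  (5) {P, S, W, E}: 1 true — at least one ✓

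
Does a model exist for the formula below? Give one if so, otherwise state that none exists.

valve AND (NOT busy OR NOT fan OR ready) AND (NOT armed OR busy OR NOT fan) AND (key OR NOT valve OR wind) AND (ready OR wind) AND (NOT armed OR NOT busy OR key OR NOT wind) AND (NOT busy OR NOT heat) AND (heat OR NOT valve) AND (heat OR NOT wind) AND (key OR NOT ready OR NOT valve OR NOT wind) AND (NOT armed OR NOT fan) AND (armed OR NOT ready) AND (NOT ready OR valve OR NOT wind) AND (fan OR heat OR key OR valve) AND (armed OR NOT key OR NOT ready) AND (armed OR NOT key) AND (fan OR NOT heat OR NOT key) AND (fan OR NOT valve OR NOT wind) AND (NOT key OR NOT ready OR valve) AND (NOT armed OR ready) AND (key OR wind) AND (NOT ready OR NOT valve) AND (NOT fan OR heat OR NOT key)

busy=F; heat=T; key=F; armed=F; wind=T; ready=F; fan=T; valve=T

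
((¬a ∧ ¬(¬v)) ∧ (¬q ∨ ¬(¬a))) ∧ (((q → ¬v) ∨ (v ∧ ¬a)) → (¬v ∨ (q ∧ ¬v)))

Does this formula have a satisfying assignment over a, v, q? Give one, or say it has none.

UNSATISFIABLE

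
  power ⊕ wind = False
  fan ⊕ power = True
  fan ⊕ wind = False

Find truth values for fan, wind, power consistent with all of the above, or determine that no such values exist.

Unsatisfiable — no assignment works.

Adding constraints 1, 2, 3 mod 2: every variable appears an even number of times on the left, so the left side is 0.
But the right sides sum to 1 (mod 2). 0 ≠ 1 — the system is inconsistent.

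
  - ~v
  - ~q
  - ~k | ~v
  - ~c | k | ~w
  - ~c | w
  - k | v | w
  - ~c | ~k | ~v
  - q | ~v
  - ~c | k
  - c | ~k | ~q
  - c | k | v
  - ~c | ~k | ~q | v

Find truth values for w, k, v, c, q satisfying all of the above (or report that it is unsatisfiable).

w = True, k = True, v = False, c = True, q = False

Unit clause (~v) forces v = False.
Unit clause (~q) forces q = False.
Set w = True.
Try k = False:
  (~c | k | ~w) forces c = False.
  clause (c | k | v) is falsified — backtrack.
So k = True.
Set c = True.
All clauses satisfied.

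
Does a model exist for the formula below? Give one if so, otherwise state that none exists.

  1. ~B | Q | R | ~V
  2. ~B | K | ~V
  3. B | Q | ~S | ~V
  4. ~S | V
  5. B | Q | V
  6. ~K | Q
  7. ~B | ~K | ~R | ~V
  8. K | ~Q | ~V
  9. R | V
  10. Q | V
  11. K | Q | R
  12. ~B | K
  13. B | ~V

B = False; K = True; V = False; S = False; Q = True; R = True

Set B = False.
  then (B | ~V) forces V = False.
  then (~S | V) forces S = False.
  then (B | Q | V) forces Q = True.
  then (R | V) forces R = True.
Set K = True.
All clauses satisfied.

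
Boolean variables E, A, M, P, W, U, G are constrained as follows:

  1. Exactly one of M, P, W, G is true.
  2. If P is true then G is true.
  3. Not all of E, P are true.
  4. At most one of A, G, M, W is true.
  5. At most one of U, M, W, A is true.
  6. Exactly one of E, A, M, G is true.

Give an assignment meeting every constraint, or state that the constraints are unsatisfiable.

E = False; A = False; M = False; P = False; W = False; U = True; G = True

  (1) {M, P, W, G}: 1 true — exactly one ✓
  (2) P=F ⇒ G: vacuous ✓
  (3) {E, P}: 0/2 true — not all ✓
  (4) {A, G, M, W}: 1 true — at most one ✓
  (5) {U, M, W, A}: 1 true — at most one ✓
  (6) {E, A, M, G}: 1 true — exactly one ✓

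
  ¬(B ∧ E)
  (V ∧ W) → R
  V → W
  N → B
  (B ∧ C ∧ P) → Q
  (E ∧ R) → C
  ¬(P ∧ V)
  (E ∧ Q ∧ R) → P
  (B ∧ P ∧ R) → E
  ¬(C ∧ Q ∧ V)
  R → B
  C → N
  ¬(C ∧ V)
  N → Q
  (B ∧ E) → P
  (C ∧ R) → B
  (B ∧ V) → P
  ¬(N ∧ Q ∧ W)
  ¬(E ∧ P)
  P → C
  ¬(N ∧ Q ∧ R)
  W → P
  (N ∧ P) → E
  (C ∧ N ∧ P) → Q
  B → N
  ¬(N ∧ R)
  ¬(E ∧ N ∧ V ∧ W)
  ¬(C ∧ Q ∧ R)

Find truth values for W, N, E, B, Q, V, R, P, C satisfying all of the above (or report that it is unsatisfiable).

W=F, N=F, E=F, B=F, Q=F, V=F, R=F, P=F, C=F

Try W = True:
  (P ∨ ¬W) forces P = True.
  (C ∨ ¬P) forces C = True.
  (¬C ∨ N) forces N = True.
  (¬N ∨ Q) forces Q = True.
  clause (¬N ∨ ¬Q ∨ ¬W) is falsified — backtrack.
So W = False.
  then (¬V ∨ W) forces V = False.
Set N = False.
  then (¬B ∨ N) forces B = False.
  then (¬C ∨ N) forces C = False.
  then (C ∨ ¬P) forces P = False.
  then (B ∨ ¬R) forces R = False.
Set E = False.
Set Q = False.
All clauses satisfied.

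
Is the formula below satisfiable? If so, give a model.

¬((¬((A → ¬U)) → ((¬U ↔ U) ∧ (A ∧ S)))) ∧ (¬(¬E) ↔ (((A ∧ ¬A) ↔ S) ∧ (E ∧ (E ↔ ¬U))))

S = False; E = False; U = True; A = True

  ¬((¬((A → ¬U)) → ((¬U ↔ U) ∧ (A ∧ S)))) = True
    ¬((A → ¬U)) → ((¬U ↔ U) ∧ (A ∧ S)) = False
      ¬((A → ¬U)) = True
        A → ¬U = False
          ¬U = False
      (¬U ↔ U) ∧ (A ∧ S) = False
        ¬U ↔ U = False
          ¬U = False
        A ∧ S = False
  ¬(¬E) ↔ (((A ∧ ¬A) ↔ S) ∧ (E ∧ (E ↔ ¬U))) = True
    ¬(¬E) = False
      ¬E = True
    ((A ∧ ¬A) ↔ S) ∧ (E ∧ (E ↔ ¬U)) = False
      (A ∧ ¬A) ↔ S = True
        A ∧ ¬A = False
          ¬A = False
      E ∧ (E ↔ ¬U) = False
        E ↔ ¬U = True
          ¬U = False
Both conjuncts True, so the formula holds.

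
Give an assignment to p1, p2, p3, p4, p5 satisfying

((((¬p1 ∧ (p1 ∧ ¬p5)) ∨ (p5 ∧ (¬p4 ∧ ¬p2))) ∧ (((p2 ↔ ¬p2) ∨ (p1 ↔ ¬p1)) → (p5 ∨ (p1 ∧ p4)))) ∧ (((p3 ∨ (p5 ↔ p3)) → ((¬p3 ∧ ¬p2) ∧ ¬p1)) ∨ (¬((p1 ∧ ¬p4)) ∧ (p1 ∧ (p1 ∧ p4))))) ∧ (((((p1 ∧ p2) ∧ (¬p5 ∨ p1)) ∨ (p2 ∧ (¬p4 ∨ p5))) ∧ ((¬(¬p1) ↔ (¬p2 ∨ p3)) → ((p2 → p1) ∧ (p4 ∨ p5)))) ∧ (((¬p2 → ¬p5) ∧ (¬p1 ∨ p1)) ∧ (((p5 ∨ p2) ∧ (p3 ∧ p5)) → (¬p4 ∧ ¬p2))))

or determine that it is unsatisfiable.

Case p2 = True: the formula simplifies to (((¬p1 ∧ (p1 ∧ ¬p5)) ∧ ((p1 ↔ ¬p1) → (p5 ∨ (p1 ∧ p4)))) ∧ (¬((p3 ∨ (p5 ↔ p3))) ∨ (¬((p1 ∧ ¬p4)) ∧ (p1 ∧ (p1 ∧ p4))))) ∧ ((((p1 ∧ (¬p5 ∨ p1)) ∨ (¬p4 ∨ p5)) ∧ ((¬(¬p1) ↔ p3) → (p1 ∧ (p4 ∨ p5)))) ∧ ((¬p1 ∨ p1) ∧ ¬((p3 ∧ p5)))).
  p1 = True: the conjunct ¬p1 is False.
  p1 = False: the conjunct p1 is False.
Case p2 = False: the conjunct ((p1 ∧ p2) ∧ (¬p5 ∨ p1)) ∨ (p2 ∧ (¬p4 ∨ p5)) becomes (False ∧ (¬p5 ∨ p1)) ∨ (False ∧ (¬p4 ∨ p5)) = False.
Both cases fail — unsatisfiable.

No satisfying assignment exists.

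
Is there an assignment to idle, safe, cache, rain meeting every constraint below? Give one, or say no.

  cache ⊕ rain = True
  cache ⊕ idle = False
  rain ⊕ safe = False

idle: False, safe: True, cache: False, rain: True

cache ⊕ rain = F ⊕ T = True ✓
cache ⊕ idle = F ⊕ F = False ✓
rain ⊕ safe = T ⊕ T = False ✓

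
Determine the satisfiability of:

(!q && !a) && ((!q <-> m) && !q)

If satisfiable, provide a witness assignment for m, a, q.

m = True, a = False, q = False

  !q && !a = True
    !q = True
    !a = True
  (!q <-> m) && !q = True
    !q <-> m = True
      !q = True
    !q = True
Both conjuncts True, so the formula holds.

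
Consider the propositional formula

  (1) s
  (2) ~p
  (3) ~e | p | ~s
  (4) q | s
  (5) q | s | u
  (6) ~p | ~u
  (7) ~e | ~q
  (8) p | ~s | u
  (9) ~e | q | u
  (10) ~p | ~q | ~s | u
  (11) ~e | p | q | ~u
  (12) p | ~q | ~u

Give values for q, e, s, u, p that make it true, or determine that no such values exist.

q = False, e = False, s = True, u = True, p = False

Unit clause (s) forces s = True.
Unit clause (~p) forces p = False.
In (~e | p | ~s) only ~e is left, so e = False.
In (p | ~s | u) only u is left, so u = True.
In (p | ~q | ~u) only ~q is left, so q = False.
All clauses satisfied.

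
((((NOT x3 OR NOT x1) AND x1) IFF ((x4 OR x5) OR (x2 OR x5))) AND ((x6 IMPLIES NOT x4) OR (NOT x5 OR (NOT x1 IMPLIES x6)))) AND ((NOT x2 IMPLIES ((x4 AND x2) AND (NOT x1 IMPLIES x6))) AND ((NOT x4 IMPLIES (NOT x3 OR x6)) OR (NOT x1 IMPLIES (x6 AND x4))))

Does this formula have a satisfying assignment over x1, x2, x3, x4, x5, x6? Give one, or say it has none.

x1: True, x2: True, x3: False, x4: False, x5: True, x6: True

  (((NOT x3 OR NOT x1) AND x1) IFF ((x4 OR x5) OR (x2 OR x5))) AND ((x6 IMPLIES NOT x4) OR (NOT x5 OR (NOT x1 IMPLIES x6))) = True
    ((NOT x3 OR NOT x1) AND x1) IFF ((x4 OR x5) OR (x2 OR x5)) = True
      (NOT x3 OR NOT x1) AND x1 = True
        NOT x3 OR NOT x1 = True
          NOT x3 = True
          NOT x1 = False
      (x4 OR x5) OR (x2 OR x5) = True
        x4 OR x5 = True
        x2 OR x5 = True
    (x6 IMPLIES NOT x4) OR (NOT x5 OR (NOT x1 IMPLIES x6)) = True
      x6 IMPLIES NOT x4 = True
        NOT x4 = True
      NOT x5 OR (NOT x1 IMPLIES x6) = True
        NOT x5 = False
        NOT x1 IMPLIES x6 = True
          NOT x1 = False
  (NOT x2 IMPLIES ((x4 AND x2) AND (NOT x1 IMPLIES x6))) AND ((NOT x4 IMPLIES (NOT x3 OR x6)) OR (NOT x1 IMPLIES (x6 AND x4))) = True
    NOT x2 IMPLIES ((x4 AND x2) AND (NOT x1 IMPLIES x6)) = True
      NOT x2 = False
      (x4 AND x2) AND (NOT x1 IMPLIES x6) = False
        x4 AND x2 = False
        NOT x1 IMPLIES x6 = True
          NOT x1 = False
    (NOT x4 IMPLIES (NOT x3 OR x6)) OR (NOT x1 IMPLIES (x6 AND x4)) = True
      NOT x4 IMPLIES (NOT x3 OR x6) = True
        NOT x4 = True
        NOT x3 OR x6 = True
          NOT x3 = True
      NOT x1 IMPLIES (x6 AND x4) = True
        NOT x1 = False
        x6 AND x4 = False
Both conjuncts True, so the formula holds.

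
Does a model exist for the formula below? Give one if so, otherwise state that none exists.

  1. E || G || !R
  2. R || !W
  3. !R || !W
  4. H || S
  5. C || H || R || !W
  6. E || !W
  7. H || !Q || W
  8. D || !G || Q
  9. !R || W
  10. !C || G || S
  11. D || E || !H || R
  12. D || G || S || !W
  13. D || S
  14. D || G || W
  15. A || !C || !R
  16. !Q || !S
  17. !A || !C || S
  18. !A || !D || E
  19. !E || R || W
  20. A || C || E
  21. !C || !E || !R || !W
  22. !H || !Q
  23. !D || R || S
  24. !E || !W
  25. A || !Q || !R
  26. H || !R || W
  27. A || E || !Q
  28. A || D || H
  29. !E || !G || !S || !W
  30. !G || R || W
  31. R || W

Case W = True:
  (R || !W) forces R = True.
  Clause (!R || !W) is falsified — contradiction.
Case W = False:
  (!R || W) forces R = False.
  Clause (R || W) is falsified — contradiction.
Both cases fail, so the formula is unsatisfiable.

No satisfying assignment exists.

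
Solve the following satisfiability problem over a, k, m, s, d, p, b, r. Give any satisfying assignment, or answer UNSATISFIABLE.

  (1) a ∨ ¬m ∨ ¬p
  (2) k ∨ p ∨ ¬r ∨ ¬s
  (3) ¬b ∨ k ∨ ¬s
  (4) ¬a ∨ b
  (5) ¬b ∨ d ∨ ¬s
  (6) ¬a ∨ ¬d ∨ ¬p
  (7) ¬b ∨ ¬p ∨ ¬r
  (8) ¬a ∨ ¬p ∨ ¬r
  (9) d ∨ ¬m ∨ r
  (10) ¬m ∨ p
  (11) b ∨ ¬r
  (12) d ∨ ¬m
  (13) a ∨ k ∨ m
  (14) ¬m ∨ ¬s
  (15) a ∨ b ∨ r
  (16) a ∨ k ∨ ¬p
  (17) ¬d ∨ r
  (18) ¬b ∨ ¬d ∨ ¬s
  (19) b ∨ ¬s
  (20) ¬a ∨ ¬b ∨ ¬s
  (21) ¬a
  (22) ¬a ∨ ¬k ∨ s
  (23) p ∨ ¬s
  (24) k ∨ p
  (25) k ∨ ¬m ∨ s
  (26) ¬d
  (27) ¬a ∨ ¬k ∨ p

a = False; k = True; m = False; s = False; d = False; p = True; b = True; r = False

Unit clause (¬a) forces a = False.
Unit clause (¬d) forces d = False.
In (d ∨ ¬m) only ¬m is left, so m = False.
In (a ∨ k ∨ m) only k is left, so k = True.
Set s = False.
Set p = True.
Try b = False:
  (b ∨ ¬r) forces r = False.
  clause (a ∨ b ∨ r) is falsified — backtrack.
So b = True.
  then (¬b ∨ ¬p ∨ ¬r) forces r = False.
All clauses satisfied.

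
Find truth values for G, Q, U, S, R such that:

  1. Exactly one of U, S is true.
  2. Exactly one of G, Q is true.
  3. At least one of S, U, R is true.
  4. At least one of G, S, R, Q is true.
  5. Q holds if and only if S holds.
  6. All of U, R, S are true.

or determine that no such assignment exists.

The formula is unsatisfiable.

Case U = True:
  (1) with U=T forces S = False.
  Constraint (6) is violated (S=F) — contradiction.
Case U = False:
  Constraint (6) is violated (U=F) — contradiction.
Both cases fail — unsatisfiable.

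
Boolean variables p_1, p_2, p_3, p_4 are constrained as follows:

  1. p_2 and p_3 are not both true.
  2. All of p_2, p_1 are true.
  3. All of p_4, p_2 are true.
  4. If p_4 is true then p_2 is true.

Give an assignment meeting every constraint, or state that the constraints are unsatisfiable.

p_1 = True; p_2 = True; p_3 = False; p_4 = True

  (1) p_2=T, p_3=F — not both ✓
  (2) {p_2, p_1}: all 2 true ✓
  (3) {p_4, p_2}: all 2 true ✓
  (4) p_4=T ⇒ p_2: T ✓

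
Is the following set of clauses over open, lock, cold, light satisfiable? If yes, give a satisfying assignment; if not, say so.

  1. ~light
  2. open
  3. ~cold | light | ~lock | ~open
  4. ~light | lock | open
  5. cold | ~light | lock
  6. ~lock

Unit clause (~light) forces light = False.
Unit clause (open) forces open = True.
Unit clause (~lock) forces lock = False.
Set cold = False.
All clauses satisfied.

open: True, lock: False, cold: False, light: False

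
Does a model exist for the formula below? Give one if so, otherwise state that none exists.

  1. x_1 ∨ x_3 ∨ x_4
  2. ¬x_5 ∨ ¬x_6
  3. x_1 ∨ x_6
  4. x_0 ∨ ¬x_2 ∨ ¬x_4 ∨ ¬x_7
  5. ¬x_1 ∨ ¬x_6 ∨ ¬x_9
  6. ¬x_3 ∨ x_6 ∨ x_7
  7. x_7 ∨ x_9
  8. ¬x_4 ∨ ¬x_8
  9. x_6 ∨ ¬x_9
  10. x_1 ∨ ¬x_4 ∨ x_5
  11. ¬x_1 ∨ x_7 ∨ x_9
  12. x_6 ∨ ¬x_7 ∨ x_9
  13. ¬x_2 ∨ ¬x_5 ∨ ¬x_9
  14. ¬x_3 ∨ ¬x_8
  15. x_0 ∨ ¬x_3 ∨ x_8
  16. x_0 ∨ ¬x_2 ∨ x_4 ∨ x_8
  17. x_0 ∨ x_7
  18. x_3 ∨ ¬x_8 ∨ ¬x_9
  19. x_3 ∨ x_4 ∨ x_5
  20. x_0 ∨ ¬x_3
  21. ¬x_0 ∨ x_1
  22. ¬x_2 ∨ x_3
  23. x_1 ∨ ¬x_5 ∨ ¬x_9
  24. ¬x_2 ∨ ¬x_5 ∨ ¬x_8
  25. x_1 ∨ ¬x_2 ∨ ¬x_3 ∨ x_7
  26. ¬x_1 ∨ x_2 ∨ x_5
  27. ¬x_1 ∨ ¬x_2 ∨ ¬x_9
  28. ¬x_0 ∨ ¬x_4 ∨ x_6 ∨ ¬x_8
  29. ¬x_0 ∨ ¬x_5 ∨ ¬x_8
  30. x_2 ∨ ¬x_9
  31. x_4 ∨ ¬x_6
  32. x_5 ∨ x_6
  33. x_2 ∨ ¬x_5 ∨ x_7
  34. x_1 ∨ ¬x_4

x_0=T; x_1=T; x_2=T; x_3=T; x_4=T; x_5=F; x_6=T; x_7=T; x_8=F; x_9=F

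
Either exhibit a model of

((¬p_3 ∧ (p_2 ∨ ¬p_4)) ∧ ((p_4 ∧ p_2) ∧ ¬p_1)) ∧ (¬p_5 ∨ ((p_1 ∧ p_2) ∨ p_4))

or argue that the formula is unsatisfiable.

p_1 = False, p_2 = True, p_3 = False, p_4 = True, p_5 = False

  (¬p_3 ∧ (p_2 ∨ ¬p_4)) ∧ ((p_4 ∧ p_2) ∧ ¬p_1) = True
    ¬p_3 ∧ (p_2 ∨ ¬p_4) = True
      ¬p_3 = True
      p_2 ∨ ¬p_4 = True
        ¬p_4 = False
    (p_4 ∧ p_2) ∧ ¬p_1 = True
      p_4 ∧ p_2 = True
      ¬p_1 = True
  ¬p_5 ∨ ((p_1 ∧ p_2) ∨ p_4) = True
    ¬p_5 = True
    (p_1 ∧ p_2) ∨ p_4 = True
      p_1 ∧ p_2 = False
Both conjuncts True, so the formula holds.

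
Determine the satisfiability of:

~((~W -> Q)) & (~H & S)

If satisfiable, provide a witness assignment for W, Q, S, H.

W = False; Q = False; S = True; H = False

  ~((~W -> Q)) = True
    ~W -> Q = False
      ~W = True
  ~H & S = True
    ~H = True
Both conjuncts True, so the formula holds.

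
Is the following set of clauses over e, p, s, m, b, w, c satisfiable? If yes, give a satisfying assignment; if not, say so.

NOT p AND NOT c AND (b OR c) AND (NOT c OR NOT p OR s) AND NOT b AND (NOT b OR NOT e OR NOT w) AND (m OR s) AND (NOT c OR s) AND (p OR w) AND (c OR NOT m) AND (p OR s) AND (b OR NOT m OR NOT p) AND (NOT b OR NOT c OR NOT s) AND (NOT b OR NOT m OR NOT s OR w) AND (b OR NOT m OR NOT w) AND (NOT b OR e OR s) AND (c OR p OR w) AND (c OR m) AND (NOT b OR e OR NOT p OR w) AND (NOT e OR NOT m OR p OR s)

No satisfying assignment exists.

Case p = True:
  Clause (NOT p) is falsified — contradiction.
Case p = False:
  (NOT c) forces c = False.
  (b OR c) forces b = True.
  Clause (NOT b) is falsified — contradiction.
Both cases fail, so the formula is unsatisfiable.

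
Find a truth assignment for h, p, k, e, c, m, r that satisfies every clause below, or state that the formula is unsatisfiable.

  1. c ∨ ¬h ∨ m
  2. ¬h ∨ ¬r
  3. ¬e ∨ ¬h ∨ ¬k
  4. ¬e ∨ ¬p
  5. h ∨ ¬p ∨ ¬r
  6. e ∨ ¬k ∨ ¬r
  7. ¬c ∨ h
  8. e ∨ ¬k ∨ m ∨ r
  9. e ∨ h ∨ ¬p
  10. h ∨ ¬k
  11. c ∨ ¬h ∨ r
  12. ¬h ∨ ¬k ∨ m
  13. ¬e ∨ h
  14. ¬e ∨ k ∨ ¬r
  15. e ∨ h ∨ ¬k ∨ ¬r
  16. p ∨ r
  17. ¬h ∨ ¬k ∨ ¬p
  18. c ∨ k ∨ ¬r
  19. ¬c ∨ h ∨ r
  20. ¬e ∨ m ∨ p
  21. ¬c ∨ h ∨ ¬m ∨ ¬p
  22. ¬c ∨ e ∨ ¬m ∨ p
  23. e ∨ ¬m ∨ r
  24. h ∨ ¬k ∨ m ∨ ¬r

Set h = True.
  then (¬h ∨ ¬r) forces r = False.
  then (c ∨ ¬h ∨ r) forces c = True.
  then (p ∨ r) forces p = True.
  then (¬h ∨ ¬k ∨ ¬p) forces k = False.
  then (¬e ∨ ¬p) forces e = False.
  then (e ∨ ¬m ∨ r) forces m = False.
All clauses satisfied.

h = True; p = True; k = False; e = False; c = True; m = False; r = False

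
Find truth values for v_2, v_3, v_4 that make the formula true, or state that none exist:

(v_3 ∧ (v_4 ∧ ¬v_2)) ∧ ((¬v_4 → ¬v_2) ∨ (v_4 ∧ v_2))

v_2: False, v_3: True, v_4: True

  v_3 ∧ (v_4 ∧ ¬v_2) = True
    v_4 ∧ ¬v_2 = True
      ¬v_2 = True
  (¬v_4 → ¬v_2) ∨ (v_4 ∧ v_2) = True
    ¬v_4 → ¬v_2 = True
      ¬v_4 = False
      ¬v_2 = True
    v_4 ∧ v_2 = False
Both conjuncts True, so the formula holds.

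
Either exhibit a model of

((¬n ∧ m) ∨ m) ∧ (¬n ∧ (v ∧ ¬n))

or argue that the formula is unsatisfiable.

n=F, m=T, v=T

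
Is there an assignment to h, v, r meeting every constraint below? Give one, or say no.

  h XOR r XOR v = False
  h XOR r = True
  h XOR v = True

h: False, v: True, r: True

h XOR r XOR v = F XOR T XOR T = False ✓
h XOR r = F XOR T = True ✓
h XOR v = F XOR T = True ✓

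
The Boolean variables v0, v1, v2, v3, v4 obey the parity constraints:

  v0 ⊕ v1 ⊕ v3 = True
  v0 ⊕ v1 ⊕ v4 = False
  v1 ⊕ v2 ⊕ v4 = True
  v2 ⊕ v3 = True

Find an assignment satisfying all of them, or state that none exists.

v0 = True; v1 = True; v2 = False; v3 = True; v4 = False

v0 ⊕ v1 ⊕ v3 = T ⊕ T ⊕ T = True ✓
v0 ⊕ v1 ⊕ v4 = T ⊕ T ⊕ F = False ✓
v1 ⊕ v2 ⊕ v4 = T ⊕ F ⊕ F = True ✓
v2 ⊕ v3 = F ⊕ T = True ✓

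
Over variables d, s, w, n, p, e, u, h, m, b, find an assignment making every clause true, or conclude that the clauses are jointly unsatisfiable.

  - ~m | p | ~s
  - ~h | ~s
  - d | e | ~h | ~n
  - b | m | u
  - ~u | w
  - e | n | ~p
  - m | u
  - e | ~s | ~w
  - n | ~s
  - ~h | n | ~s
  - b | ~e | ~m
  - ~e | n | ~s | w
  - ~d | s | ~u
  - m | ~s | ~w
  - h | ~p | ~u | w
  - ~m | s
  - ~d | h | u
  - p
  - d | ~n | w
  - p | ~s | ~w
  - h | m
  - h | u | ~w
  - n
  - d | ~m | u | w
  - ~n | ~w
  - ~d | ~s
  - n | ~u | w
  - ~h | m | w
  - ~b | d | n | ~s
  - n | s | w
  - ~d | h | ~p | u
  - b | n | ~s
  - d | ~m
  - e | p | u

Case n = True:
  (p) forces p = True.
  (~n | ~w) forces w = False.
  (~u | w) forces u = False.
  (m | u) forces m = True.
  (~m | s) forces s = True.
  (~h | ~s) forces h = False.
  (~d | h | u) forces d = False.
  Clause (d | ~n | w) is falsified — contradiction.
Case n = False:
  Clause (n) is falsified — contradiction.
Both cases fail, so the formula is unsatisfiable.

No satisfying assignment exists.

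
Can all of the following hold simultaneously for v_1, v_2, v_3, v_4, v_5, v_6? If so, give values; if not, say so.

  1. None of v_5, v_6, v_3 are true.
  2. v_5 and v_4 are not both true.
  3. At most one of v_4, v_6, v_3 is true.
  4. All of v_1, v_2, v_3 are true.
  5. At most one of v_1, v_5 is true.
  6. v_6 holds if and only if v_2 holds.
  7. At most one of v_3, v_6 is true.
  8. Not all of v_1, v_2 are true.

Unsatisfiable

Case v_3 = True:
  Constraint (1) is violated (v_3=T) — contradiction.
Case v_3 = False:
  Constraint (4) is violated (v_3=F) — contradiction.
Both cases fail — unsatisfiable.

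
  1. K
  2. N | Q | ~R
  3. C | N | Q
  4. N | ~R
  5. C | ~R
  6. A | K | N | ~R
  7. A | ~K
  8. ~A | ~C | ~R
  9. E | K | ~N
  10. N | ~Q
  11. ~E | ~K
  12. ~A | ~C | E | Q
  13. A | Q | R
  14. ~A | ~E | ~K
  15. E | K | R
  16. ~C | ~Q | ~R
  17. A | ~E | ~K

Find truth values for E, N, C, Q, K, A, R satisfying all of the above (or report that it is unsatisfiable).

Unit clause (K) forces K = True.
In (A | ~K) only A is left, so A = True.
In (~E | ~K) only ~E is left, so E = False.
Try N = False:
  (N | ~R) forces R = False.
  (N | ~Q) forces Q = False.
  (C | N | Q) forces C = True.
  clause (~A | ~C | E | Q) is falsified — backtrack.
So N = True.
Set C = False.
  then (C | ~R) forces R = False.
Set Q = False.
All clauses satisfied.

E=F; N=T; C=F; Q=F; K=T; A=T; R=F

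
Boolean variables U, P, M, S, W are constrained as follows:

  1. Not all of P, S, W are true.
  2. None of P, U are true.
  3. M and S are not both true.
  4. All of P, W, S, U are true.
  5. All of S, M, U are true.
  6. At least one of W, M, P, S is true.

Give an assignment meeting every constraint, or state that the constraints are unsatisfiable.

Case U = True:
  Constraint (2) is violated (U=T) — contradiction.
Case U = False:
  Constraint (4) is violated (U=F) — contradiction.
Both cases fail — unsatisfiable.

The formula is unsatisfiable.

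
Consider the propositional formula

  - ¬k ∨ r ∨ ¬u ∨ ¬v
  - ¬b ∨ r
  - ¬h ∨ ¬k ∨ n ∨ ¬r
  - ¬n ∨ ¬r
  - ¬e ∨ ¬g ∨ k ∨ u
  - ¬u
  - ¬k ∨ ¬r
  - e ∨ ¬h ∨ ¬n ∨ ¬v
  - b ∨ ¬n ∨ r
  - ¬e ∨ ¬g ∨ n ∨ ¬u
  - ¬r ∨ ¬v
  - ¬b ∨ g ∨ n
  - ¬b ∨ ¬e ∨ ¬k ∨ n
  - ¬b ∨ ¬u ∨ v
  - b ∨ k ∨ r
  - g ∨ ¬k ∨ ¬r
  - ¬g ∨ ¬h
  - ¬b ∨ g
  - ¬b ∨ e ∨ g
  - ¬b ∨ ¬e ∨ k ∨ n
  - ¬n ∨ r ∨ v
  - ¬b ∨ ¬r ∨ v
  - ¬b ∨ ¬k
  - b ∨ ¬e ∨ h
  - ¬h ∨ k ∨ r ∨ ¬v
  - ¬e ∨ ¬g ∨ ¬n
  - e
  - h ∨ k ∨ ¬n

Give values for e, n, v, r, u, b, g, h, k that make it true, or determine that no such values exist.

e=T, n=F, v=T, r=F, u=F, b=F, g=F, h=T, k=T

Unit clause (¬u) forces u = False.
Unit clause (e) forces e = True.
Set n = False.
Set v = True.
  then (¬r ∨ ¬v) forces r = False.
  then (¬b ∨ r) forces b = False.
  then (b ∨ k ∨ r) forces k = True.
  then (b ∨ ¬e ∨ h) forces h = True.
  then (¬g ∨ ¬h) forces g = False.
All clauses satisfied.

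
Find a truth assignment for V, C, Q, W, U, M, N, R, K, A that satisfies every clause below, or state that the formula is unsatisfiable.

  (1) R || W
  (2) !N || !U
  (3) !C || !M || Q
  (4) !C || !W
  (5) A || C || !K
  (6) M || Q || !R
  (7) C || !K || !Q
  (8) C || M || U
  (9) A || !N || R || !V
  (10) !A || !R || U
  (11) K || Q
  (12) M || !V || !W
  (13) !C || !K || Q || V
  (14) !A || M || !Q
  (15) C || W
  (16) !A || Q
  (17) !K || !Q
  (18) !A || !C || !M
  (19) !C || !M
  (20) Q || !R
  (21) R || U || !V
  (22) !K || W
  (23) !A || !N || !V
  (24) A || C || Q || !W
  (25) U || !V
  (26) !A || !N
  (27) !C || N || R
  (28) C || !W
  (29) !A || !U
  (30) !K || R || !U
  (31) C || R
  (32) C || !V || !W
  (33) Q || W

V=F, C=T, Q=T, W=F, U=F, M=F, N=T, R=T, K=F, A=F

Set V = False.
Try C = False:
  (C || W) forces W = True.
  clause (C || !W) is falsified — backtrack.
So C = True.
  then (!C || !W) forces W = False.
  then (!C || !M) forces M = False.
  then (!K || W) forces K = False.
  then (Q || W) forces Q = True.
  then (R || W) forces R = True.
  then (!A || M || !Q) forces A = False.
Set U = False.
Set N = True.
All clauses satisfied.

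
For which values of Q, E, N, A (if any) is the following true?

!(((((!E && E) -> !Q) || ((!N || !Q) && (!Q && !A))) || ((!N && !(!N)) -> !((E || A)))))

Case E = True: the formula becomes !((True || !((!N && !(!N))))) = False.
Case E = False: the formula becomes !((True || ((!N && !(!N)) -> !A))) = False.
Both cases fail — unsatisfiable.

No satisfying assignment exists.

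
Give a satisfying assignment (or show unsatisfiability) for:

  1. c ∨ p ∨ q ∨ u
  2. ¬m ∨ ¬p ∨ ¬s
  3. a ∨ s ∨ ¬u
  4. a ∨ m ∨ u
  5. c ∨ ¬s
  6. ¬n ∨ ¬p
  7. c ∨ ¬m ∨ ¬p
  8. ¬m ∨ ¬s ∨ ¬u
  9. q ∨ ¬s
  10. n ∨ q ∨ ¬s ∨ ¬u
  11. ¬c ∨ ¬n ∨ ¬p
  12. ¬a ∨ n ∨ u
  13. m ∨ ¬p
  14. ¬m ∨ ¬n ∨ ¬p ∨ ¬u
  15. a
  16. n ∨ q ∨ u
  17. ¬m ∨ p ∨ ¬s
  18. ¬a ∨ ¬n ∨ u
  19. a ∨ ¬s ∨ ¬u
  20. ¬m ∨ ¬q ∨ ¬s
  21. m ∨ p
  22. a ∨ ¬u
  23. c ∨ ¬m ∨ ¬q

q: True; u: True; s: False; a: True; c: True; m: True; p: True; n: False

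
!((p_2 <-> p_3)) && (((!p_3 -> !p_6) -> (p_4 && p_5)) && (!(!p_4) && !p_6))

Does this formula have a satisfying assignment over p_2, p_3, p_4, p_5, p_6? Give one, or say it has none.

p_2 = False, p_3 = True, p_4 = True, p_5 = True, p_6 = False

  !((p_2 <-> p_3)) = True
    p_2 <-> p_3 = False
  ((!p_3 -> !p_6) -> (p_4 && p_5)) && (!(!p_4) && !p_6) = True
    (!p_3 -> !p_6) -> (p_4 && p_5) = True
      !p_3 -> !p_6 = True
        !p_3 = False
        !p_6 = True
      p_4 && p_5 = True
    !(!p_4) && !p_6 = True
      !(!p_4) = True
        !p_4 = False
      !p_6 = True
Both conjuncts True, so the formula holds.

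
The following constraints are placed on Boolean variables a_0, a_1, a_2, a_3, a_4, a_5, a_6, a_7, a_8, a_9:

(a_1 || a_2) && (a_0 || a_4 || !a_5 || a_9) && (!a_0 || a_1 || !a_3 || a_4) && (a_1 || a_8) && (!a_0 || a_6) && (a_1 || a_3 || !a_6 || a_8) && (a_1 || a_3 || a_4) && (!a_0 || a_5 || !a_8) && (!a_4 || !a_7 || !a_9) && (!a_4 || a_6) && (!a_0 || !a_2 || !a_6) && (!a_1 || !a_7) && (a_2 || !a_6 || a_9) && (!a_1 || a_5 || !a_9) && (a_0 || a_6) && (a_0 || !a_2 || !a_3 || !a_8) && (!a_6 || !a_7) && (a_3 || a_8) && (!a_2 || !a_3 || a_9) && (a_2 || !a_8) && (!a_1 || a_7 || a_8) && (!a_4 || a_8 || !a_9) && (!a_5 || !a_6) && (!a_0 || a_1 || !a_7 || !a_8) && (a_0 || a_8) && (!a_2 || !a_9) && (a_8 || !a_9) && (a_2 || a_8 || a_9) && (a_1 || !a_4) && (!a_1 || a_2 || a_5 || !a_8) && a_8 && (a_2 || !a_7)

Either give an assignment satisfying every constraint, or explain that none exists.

a_0 = False; a_1 = True; a_2 = True; a_3 = False; a_4 = True; a_5 = False; a_6 = True; a_7 = False; a_8 = True; a_9 = False

Unit clause (a_8) forces a_8 = True.
In (a_2 || !a_8) only a_2 is left, so a_2 = True.
In (!a_2 || !a_9) only !a_9 is left, so a_9 = False.
In (!a_2 || !a_3 || a_9) only !a_3 is left, so a_3 = False.
Try a_0 = True:
  (!a_0 || a_6) forces a_6 = True.
  clause (!a_0 || !a_2 || !a_6) is falsified — backtrack.
So a_0 = False.
  then (a_0 || a_6) forces a_6 = True.
  then (!a_6 || !a_7) forces a_7 = False.
  then (!a_5 || !a_6) forces a_5 = False.
Set a_1 = True.
Set a_4 = True.
All clauses satisfied.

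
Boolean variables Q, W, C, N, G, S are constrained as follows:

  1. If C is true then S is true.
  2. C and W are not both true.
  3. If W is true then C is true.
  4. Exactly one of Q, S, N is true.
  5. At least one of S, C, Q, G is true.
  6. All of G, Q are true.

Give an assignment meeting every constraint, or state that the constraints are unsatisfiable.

Q=T, W=F, C=F, N=F, G=T, S=F

  (1) C=F ⇒ S: vacuous ✓
  (2) C=F, W=F — not both ✓
  (3) W=F ⇒ C: vacuous ✓
  (4) {Q, S, N}: 1 true — exactly one ✓
  (5) {S, C, Q, G}: 2 true — at least one ✓
  (6) {G, Q}: all 2 true ✓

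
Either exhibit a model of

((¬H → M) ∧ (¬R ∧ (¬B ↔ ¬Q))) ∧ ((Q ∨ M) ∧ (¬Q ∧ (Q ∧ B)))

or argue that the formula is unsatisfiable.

Case Q = True: the conjunct ¬Q is False.
Case Q = False: the conjunct Q is False.
Both cases fail — unsatisfiable.

Unsatisfiable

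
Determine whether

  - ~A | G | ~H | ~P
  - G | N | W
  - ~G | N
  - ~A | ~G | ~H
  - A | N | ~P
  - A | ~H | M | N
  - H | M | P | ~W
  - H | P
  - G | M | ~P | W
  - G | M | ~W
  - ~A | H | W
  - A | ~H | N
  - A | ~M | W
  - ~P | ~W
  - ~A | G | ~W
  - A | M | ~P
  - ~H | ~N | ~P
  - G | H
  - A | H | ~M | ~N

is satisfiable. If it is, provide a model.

W = False, G = False, P = False, A = False, H = True, N = True, M = False

Set W = False.
Set G = False.
  then (G | N | W) forces N = True.
  then (G | H) forces H = True.
  then (~H | ~N | ~P) forces P = False.
Set A = False.
  then (A | ~M | W) forces M = False.
All clauses satisfied.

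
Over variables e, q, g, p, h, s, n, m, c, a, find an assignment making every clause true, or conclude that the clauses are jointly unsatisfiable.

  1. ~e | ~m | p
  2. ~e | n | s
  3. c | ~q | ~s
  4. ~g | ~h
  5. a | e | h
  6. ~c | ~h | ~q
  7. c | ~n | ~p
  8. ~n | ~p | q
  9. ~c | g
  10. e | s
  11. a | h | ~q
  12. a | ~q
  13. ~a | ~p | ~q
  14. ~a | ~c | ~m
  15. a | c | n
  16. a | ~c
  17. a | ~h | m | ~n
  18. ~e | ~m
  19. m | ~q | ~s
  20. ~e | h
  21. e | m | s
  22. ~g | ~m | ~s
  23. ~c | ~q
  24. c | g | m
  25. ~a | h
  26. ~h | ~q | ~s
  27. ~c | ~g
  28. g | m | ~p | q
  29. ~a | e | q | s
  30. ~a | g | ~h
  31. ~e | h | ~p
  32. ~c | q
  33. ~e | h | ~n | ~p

Try e = True:
  (~e | ~m) forces m = False.
  (~e | h) forces h = True.
  (~g | ~h) forces g = False.
  (~c | g) forces c = False.
  clause (c | g | m) is falsified — backtrack.
So e = False.
  then (e | s) forces s = True.
Set q = False.
  then (~c | q) forces c = False.
Try g = True:
  (~g | ~h) forces h = False.
  (a | e | h) forces a = True.
  clause (~a | h) is falsified — backtrack.
So g = False.
  then (c | g | m) forces m = True.
Set p = False.
Set h = True.
  then (~a | g | ~h) forces a = False.
  then (a | c | n) forces n = True.
All clauses satisfied.

e: False; q: False; g: False; p: False; h: True; s: True; n: True; m: True; c: False; a: False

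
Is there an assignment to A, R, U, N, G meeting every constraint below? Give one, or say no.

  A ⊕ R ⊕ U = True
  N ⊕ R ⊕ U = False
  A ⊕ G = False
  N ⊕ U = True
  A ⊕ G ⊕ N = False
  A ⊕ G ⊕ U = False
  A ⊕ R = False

Adding constraints 4, 5, 6 mod 2: every variable appears an even number of times on the left, so the left side is 0.
But the right sides sum to 1 (mod 2). 0 ≠ 1 — the system is inconsistent.

Unsatisfiable — no assignment works.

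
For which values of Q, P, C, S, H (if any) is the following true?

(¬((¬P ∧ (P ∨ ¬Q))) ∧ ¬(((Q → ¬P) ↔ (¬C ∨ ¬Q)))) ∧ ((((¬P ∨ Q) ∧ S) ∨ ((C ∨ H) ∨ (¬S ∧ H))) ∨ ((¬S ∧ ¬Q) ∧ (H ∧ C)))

Q = True; P = True; C = False; S = False; H = True

  ¬((¬P ∧ (P ∨ ¬Q))) ∧ ¬(((Q → ¬P) ↔ (¬C ∨ ¬Q))) = True
    ¬((¬P ∧ (P ∨ ¬Q))) = True
      ¬P ∧ (P ∨ ¬Q) = False
        ¬P = False
        P ∨ ¬Q = True
          ¬Q = False
    ¬(((Q → ¬P) ↔ (¬C ∨ ¬Q))) = True
      (Q → ¬P) ↔ (¬C ∨ ¬Q) = False
        Q → ¬P = False
          ¬P = False
        ¬C ∨ ¬Q = True
          ¬C = True
          ¬Q = False
  (((¬P ∨ Q) ∧ S) ∨ ((C ∨ H) ∨ (¬S ∧ H))) ∨ ((¬S ∧ ¬Q) ∧ (H ∧ C)) = True
    ((¬P ∨ Q) ∧ S) ∨ ((C ∨ H) ∨ (¬S ∧ H)) = True
      (¬P ∨ Q) ∧ S = False
        ¬P ∨ Q = True
          ¬P = False
      (C ∨ H) ∨ (¬S ∧ H) = True
        C ∨ H = True
        ¬S ∧ H = True
          ¬S = True
    (¬S ∧ ¬Q) ∧ (H ∧ C) = False
      ¬S ∧ ¬Q = False
        ¬S = True
        ¬Q = False
      H ∧ C = False
Both conjuncts True, so the formula holds.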